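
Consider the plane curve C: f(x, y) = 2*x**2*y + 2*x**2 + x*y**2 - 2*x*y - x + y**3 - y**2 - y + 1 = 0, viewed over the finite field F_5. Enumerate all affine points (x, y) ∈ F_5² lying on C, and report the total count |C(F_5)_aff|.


Affine F_5-points: {(0, 1), (0, 4), (2, 2), (3, 1), (4, 2)}; count = 5.

For each of the 25 pairs (x, y) ∈ F_5², evaluate f(x, y) mod 5. Record the zeros.
  x = 0: [0↦1, 1↦0, 2↦3, 3↦1, 4↦0]  zeros at y ∈ {1, 4}
  x = 1: [0↦2, 1↦2, 2↦3, 3↦1, 4↦2]  zeros at y ∈ ∅
  x = 2: [0↦2, 1↦2, 2↦0, 3↦2, 4↦4]  zeros at y ∈ {2}
  x = 3: [0↦1, 1↦0, 2↦4, 3↦4, 4↦1]  zeros at y ∈ {1}
  x = 4: [0↦4, 1↦1, 2↦0, 3↦2, 4↦3]  zeros at y ∈ {2}
Collecting zeros: affine points = {(0, 1), (0, 4), (2, 2), (3, 1), (4, 2)}.
Total count |C(F_5)_aff| = 5.


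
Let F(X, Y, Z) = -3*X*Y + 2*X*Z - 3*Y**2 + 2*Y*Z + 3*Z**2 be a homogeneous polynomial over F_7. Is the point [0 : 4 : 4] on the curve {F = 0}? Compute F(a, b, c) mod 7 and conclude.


F(0,4,4) ≡ 4 (mod 7); P is NOT on the curve.

Evaluate F(0, 4, 4) term-by-term (mod 7).
  -3*X*Y ↦ -3·0·4·1 = 0
  2*X*Z ↦ 2·0·1·4 = 0
  -3*Y**2 ↦ -3·1·16·1 = -48
  2*Y*Z ↦ 2·1·4·4 = 32
  3*Z**2 ↦ 3·1·1·16 = 48
Sum: F(0, 4, 4) = (0) + (0) + (-48) + (32) + (48) = 32.
Reducing mod 7: 32 ≡ 4 (mod 7).
Since F(a, b, c) ≡ 4 ≠ 0 (mod 7), P does NOT lie on the curve.


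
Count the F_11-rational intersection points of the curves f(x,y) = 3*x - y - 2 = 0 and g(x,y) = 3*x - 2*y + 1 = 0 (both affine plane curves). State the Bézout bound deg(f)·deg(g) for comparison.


Common zeros: {(9, 3)}; count = 1; Bézout bound = 1.

deg(f) = 1, deg(g) = 1, so Bézout bound = 1.
Scan x ∈ F_11. For each x, list the y ∈ F_11 with f(x, y) ≡ 0 and those with g(x, y) ≡ 0 (mod 11); the common zeros in that column are the intersection.
  x = 0: f ≡ 0 at y ∈ {9}; g ≡ 0 at y ∈ {6}; common: ∅.
  x = 1: f ≡ 0 at y ∈ {1}; g ≡ 0 at y ∈ {2}; common: ∅.
  x = 2: f ≡ 0 at y ∈ {4}; g ≡ 0 at y ∈ {9}; common: ∅.
  x = 3: f ≡ 0 at y ∈ {7}; g ≡ 0 at y ∈ {5}; common: ∅.
  x = 4: f ≡ 0 at y ∈ {10}; g ≡ 0 at y ∈ {1}; common: ∅.
  x = 5: f ≡ 0 at y ∈ {2}; g ≡ 0 at y ∈ {8}; common: ∅.
  x = 6: f ≡ 0 at y ∈ {5}; g ≡ 0 at y ∈ {4}; common: ∅.
  x = 7: f ≡ 0 at y ∈ {8}; g ≡ 0 at y ∈ {0}; common: ∅.
  x = 8: f ≡ 0 at y ∈ {0}; g ≡ 0 at y ∈ {7}; common: ∅.
  x = 9: f ≡ 0 at y ∈ {3}; g ≡ 0 at y ∈ {3}; common: {3}.
  x = 10: f ≡ 0 at y ∈ {6}; g ≡ 0 at y ∈ {10}; common: ∅.
Collecting: common zeros = {(9, 3)}, so the count is 1.
Comparison with the Bézout bound: 1 ≤ 1 = deg(f)·deg(g), as expected for curves with no common component (the bound is attained).


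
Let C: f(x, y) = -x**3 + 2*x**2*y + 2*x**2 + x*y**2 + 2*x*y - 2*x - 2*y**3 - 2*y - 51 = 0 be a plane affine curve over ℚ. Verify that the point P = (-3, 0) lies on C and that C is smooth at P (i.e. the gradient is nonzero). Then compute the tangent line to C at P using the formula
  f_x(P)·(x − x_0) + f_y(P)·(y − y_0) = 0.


Tangent line at P: -41*x + 10*y - 123 = 0.

Step 1: f(-3, 0) = 0, so P lies on C.
Step 2: partial derivatives
  f_x(x, y) = -3*x**2 + 4*x*y + 4*x + y**2 + 2*y - 2, f_y(x, y) = 2*x**2 + 2*x*y + 2*x - 6*y**2 - 2.
  f_x(P) = -41, f_y(P) = 10 (gradient nonzero, so P is smooth).
Step 3: tangent line at P: -41·(x − -3) + 10·(y − 0) = 0.
Expanding: -41*x + 10*y - 123 = 0.


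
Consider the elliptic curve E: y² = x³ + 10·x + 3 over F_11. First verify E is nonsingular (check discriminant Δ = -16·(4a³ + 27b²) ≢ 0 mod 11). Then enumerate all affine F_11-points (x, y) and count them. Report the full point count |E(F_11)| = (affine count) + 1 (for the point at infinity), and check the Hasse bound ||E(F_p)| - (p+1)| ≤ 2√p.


Affine points = {(0, 5), (0, 6), (1, 5), (1, 6), (2, 3), (2, 8), (3, 4), (3, 7), (6, 2), (6, 9), (7, 3), (7, 8), (8, 1), (8, 10), (10, 5), (10, 6)}; affine count = 16; |E(F_11)| = 17.

Discriminant check: Δ ∝ 4a³ + 27b² = 4·10³ + 27·3² = 4·1000 + 27·9 ≡ 8 (mod 11). Nonzero ⇒ E is nonsingular.
For each x ∈ F_11, compute rhs = x³ + 10·x + 3 mod 11, then count y ∈ F_11 with y² ≡ rhs.
  x = 0: rhs = 3, matching y values: 5, 6 (2 points).
  x = 1: rhs = 3, matching y values: 5, 6 (2 points).
  x = 2: rhs = 9, matching y values: 3, 8 (2 points).
  x = 3: rhs = 5, matching y values: 4, 7 (2 points).
  x = 4: rhs = 8, matching y values: none (0 points).
  x = 5: rhs = 2, matching y values: none (0 points).
  x = 6: rhs = 4, matching y values: 2, 9 (2 points).
  x = 7: rhs = 9, matching y values: 3, 8 (2 points).
  x = 8: rhs = 1, matching y values: 1, 10 (2 points).
  x = 9: rhs = 8, matching y values: none (0 points).
  x = 10: rhs = 3, matching y values: 5, 6 (2 points).
Total affine count: 16.
Full point count |E(F_11)| = 16 + 1 = 17.
Hasse bound: |17 − (11+1)| = |5| = 5 ≤ 2√11 ≈ 6.6332 ✓.


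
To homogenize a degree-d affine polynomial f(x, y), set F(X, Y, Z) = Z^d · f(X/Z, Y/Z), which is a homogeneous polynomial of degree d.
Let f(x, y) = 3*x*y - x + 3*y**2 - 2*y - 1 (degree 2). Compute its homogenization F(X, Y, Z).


F(X, Y, Z) = 3*X*Y - X*Z + 3*Y**2 - 2*Y*Z - Z**2

deg(f) = 2.
Substitute x = X/Z, y = Y/Z into f, then multiply by Z^2.
  monomial 3·x^1·y^1 ↦ 3·X^1·Y^1·Z^0.
  monomial -1·x^1·y^0 ↦ -1·X^1·Y^0·Z^1.
  monomial 3·x^0·y^2 ↦ 3·X^0·Y^2·Z^0.
  monomial -2·x^0·y^1 ↦ -2·X^0·Y^1·Z^1.
  monomial -1·x^0·y^0 ↦ -1·X^0·Y^0·Z^2.
Collecting: F(X, Y, Z) = 3*X*Y - X*Z + 3*Y**2 - 2*Y*Z - Z**2.


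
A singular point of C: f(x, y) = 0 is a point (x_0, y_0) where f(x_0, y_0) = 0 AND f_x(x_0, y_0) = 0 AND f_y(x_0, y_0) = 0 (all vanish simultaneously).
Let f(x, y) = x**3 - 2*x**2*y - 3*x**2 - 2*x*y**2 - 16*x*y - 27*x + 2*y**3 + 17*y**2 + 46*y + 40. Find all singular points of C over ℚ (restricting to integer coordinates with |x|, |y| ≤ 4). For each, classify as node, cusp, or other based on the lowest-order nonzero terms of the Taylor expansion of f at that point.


Singular points: {(-1, -3)}; classification: cusp.

Compute partial derivatives:
  f_x = 3*x**2 - 4*x*y - 6*x - 2*y**2 - 16*y - 27.
  f_y = -2*x**2 - 4*x*y - 16*x + 6*y**2 + 34*y + 46.
Scan x_0 ∈ {−4, ..., 4}. For each x_0, f_y(x_0, y) is a polynomial in y; find its integer roots y ∈ {−4, ..., 4}, then test f_x and f at those candidates.
  x = -4: f_y(-4, y) = 6*y**2 + 50*y + 78; no integer root y with |y| ≤ 4.
  x = -3: f_y(-3, y) = 6*y**2 + 46*y + 76; no integer root y with |y| ≤ 4.
  x = -2: f_y(-2, y) = 6*y**2 + 42*y + 70; no integer root y with |y| ≤ 4.
  x = -1: f_y(-1, y) = 6*y**2 + 38*y + 60; vanishes at y ∈ {-3}. (-1, -3): f_x = 0, f = 0 — SINGULAR.
  x = 0: f_y(0, y) = 6*y**2 + 34*y + 46; no integer root y with |y| ≤ 4.
  x = 1: f_y(1, y) = 6*y**2 + 30*y + 28; no integer root y with |y| ≤ 4.
  x = 2: f_y(2, y) = 6*y**2 + 26*y + 6; no integer root y with |y| ≤ 4.
  x = 3: f_y(3, y) = 6*y**2 + 22*y - 20; no integer root y with |y| ≤ 4.
  x = 4: f_y(4, y) = 6*y**2 + 18*y - 50; no integer root y with |y| ≤ 4.
Only singular point on the grid: (-1, -3).
Classify: substitute x = -1 + u, y = -3 + v and expand: f = u**3 - 2*u**2*v - 2*u*v**2 + 2*v**3 + v**2.
No constant or linear terms (consistent with a singular point). Quadratic part: v**2. Cubic part: u**3 - 2*u**2*v - 2*u*v**2 + 2*v**3.
The quadratic part v**2 is a perfect square, so there is a single (double) tangent line v = 0, i.e. y = -3. Restricting the cubic part to that line (v = 0) leaves u**3 ≠ 0, so f is not divisible by v and the branch is v² ≈ -u**3 to lowest order — this is a cusp.
Classification: cusp.


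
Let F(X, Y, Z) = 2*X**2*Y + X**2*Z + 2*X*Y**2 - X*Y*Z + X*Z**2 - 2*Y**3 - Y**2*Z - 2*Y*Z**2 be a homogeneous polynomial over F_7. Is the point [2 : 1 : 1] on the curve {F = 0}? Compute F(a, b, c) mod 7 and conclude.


F(2,1,1) ≡ 4 (mod 7); P is NOT on the curve.

Evaluate F(2, 1, 1) term-by-term (mod 7).
  2*X**2*Y ↦ 2·4·1·1 = 8
  X**2*Z ↦ 1·4·1·1 = 4
  2*X*Y**2 ↦ 2·2·1·1 = 4
  -X*Y*Z ↦ -1·2·1·1 = -2
  X*Z**2 ↦ 1·2·1·1 = 2
  -2*Y**3 ↦ -2·1·1·1 = -2
  -Y**2*Z ↦ -1·1·1·1 = -1
  -2*Y*Z**2 ↦ -2·1·1·1 = -2
Sum: F(2, 1, 1) = (8) + (4) + (4) + (-2) + (2) + (-2) + (-1) + (-2) = 11.
Reducing mod 7: 11 ≡ 4 (mod 7).
Since F(a, b, c) ≡ 4 ≠ 0 (mod 7), P does NOT lie on the curve.


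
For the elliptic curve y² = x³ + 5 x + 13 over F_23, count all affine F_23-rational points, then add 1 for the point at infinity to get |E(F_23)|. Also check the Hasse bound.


Affine points = {(0, 6), (0, 17), (2, 10), (2, 13), (3, 3), (3, 20), (5, 5), (5, 18), (6, 11), (6, 12), (7, 0), (8, 6), (8, 17), (15, 6), (15, 17), (16, 7), (16, 16), (18, 1), (18, 22), (21, 8), (21, 15)}; affine count = 21; |E(F_23)| = 22.

Discriminant check: Δ ∝ 4a³ + 27b² = 4·5³ + 27·13² = 4·125 + 27·169 ≡ 3 (mod 23). Nonzero ⇒ E is nonsingular.
For each x ∈ F_23, compute rhs = x³ + 5·x + 13 mod 23, then count y ∈ F_23 with y² ≡ rhs.
  x = 0: rhs = 13, matching y values: 6, 17 (2 points).
  x = 1: rhs = 19, matching y values: none (0 points).
  x = 2: rhs = 8, matching y values: 10, 13 (2 points).
  x = 3: rhs = 9, matching y values: 3, 20 (2 points).
  x = 4: rhs = 5, matching y values: none (0 points).
  x = 5: rhs = 2, matching y values: 5, 18 (2 points).
  x = 6: rhs = 6, matching y values: 11, 12 (2 points).
  x = 7: rhs = 0, matching y values: 0 (1 points).
  x = 8: rhs = 13, matching y values: 6, 17 (2 points).
  x = 9: rhs = 5, matching y values: none (0 points).
  x = 10: rhs = 5, matching y values: none (0 points).
  x = 11: rhs = 19, matching y values: none (0 points).
  x = 12: rhs = 7, matching y values: none (0 points).
  x = 13: rhs = 21, matching y values: none (0 points).
  x = 14: rhs = 21, matching y values: none (0 points).
  x = 15: rhs = 13, matching y values: 6, 17 (2 points).
  x = 16: rhs = 3, matching y values: 7, 16 (2 points).
  x = 17: rhs = 20, matching y values: none (0 points).
  x = 18: rhs = 1, matching y values: 1, 22 (2 points).
  x = 19: rhs = 21, matching y values: none (0 points).
  x = 20: rhs = 17, matching y values: none (0 points).
  x = 21: rhs = 18, matching y values: 8, 15 (2 points).
  x = 22: rhs = 7, matching y values: none (0 points).
Total affine count: 21.
Full point count |E(F_23)| = 21 + 1 = 22.
Hasse bound: |22 − (23+1)| = |-2| = 2 ≤ 2√23 ≈ 9.5917 ✓.


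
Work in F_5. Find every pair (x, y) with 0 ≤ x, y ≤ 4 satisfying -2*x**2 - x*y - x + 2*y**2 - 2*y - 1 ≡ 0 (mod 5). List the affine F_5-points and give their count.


Affine F_5-points: {(1, 1), (1, 3), (2, 3), (2, 4), (3, 1), (3, 4)}; count = 6.

For each of the 25 pairs (x, y) ∈ F_5², evaluate f(x, y) mod 5. Record the zeros.
  x = 0: [0↦4, 1↦4, 2↦3, 3↦1, 4↦3]  zeros at y ∈ ∅
  x = 1: [0↦1, 1↦0, 2↦3, 3↦0, 4↦1]  zeros at y ∈ {1, 3}
  x = 2: [0↦4, 1↦2, 2↦4, 3↦0, 4↦0]  zeros at y ∈ {3, 4}
  x = 3: [0↦3, 1↦0, 2↦1, 3↦1, 4↦0]  zeros at y ∈ {1, 4}
  x = 4: [0↦3, 1↦4, 2↦4, 3↦3, 4↦1]  zeros at y ∈ ∅
Collecting zeros: affine points = {(1, 1), (1, 3), (2, 3), (2, 4), (3, 1), (3, 4)}.
Total count |C(F_5)_aff| = 6.


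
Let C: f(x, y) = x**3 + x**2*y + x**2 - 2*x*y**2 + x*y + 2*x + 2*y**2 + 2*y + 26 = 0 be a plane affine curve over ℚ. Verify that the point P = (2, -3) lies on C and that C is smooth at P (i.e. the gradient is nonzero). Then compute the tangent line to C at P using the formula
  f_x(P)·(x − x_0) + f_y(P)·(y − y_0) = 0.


Tangent line at P: -15*x + 20*y + 90 = 0.

Step 1: f(2, -3) = 0, so P lies on C.
Step 2: partial derivatives
  f_x(x, y) = 3*x**2 + 2*x*y + 2*x - 2*y**2 + y + 2, f_y(x, y) = x**2 - 4*x*y + x + 4*y + 2.
  f_x(P) = -15, f_y(P) = 20 (gradient nonzero, so P is smooth).
Step 3: tangent line at P: -15·(x − 2) + 20·(y − -3) = 0.
Expanding: -15*x + 20*y + 90 = 0.


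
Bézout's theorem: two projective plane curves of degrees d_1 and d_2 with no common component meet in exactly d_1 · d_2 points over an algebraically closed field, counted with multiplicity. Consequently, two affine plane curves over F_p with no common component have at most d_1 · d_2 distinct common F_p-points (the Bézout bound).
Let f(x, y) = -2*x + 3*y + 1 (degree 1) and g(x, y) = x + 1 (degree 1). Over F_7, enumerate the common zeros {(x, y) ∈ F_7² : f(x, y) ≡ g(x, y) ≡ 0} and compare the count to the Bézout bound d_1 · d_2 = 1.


Common zeros: {(6, 6)}; count = 1; Bézout bound = 1.

deg(f) = 1, deg(g) = 1, so Bézout bound = 1.
Scan x ∈ F_7. For each x, list the y ∈ F_7 with f(x, y) ≡ 0 and those with g(x, y) ≡ 0 (mod 7); the common zeros in that column are the intersection.
  x = 0: f ≡ 0 at y ∈ {2}; g ≡ 0 at y ∈ ∅; common: ∅.
  x = 1: f ≡ 0 at y ∈ {5}; g ≡ 0 at y ∈ ∅; common: ∅.
  x = 2: f ≡ 0 at y ∈ {1}; g ≡ 0 at y ∈ ∅; common: ∅.
  x = 3: f ≡ 0 at y ∈ {4}; g ≡ 0 at y ∈ ∅; common: ∅.
  x = 4: f ≡ 0 at y ∈ {0}; g ≡ 0 at y ∈ ∅; common: ∅.
  x = 5: f ≡ 0 at y ∈ {3}; g ≡ 0 at y ∈ ∅; common: ∅.
  x = 6: f ≡ 0 at y ∈ {6}; g ≡ 0 at y ∈ {0, 1, 2, 3, 4, 5, 6}; common: {6}.
Collecting: common zeros = {(6, 6)}, so the count is 1.
Comparison with the Bézout bound: 1 ≤ 1 = deg(f)·deg(g), as expected for curves with no common component (the bound is attained).


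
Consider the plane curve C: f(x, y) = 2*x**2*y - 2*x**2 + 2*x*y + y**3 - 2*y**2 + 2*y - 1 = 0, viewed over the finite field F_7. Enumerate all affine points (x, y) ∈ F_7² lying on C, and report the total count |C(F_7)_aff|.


Affine F_7-points: {(0, 1), (0, 3), (0, 5), (2, 3), (4, 5)}; count = 5.

For each of the 49 pairs (x, y) ∈ F_7², evaluate f(x, y) mod 7. Record the zeros.
  x = 0: [0↦6, 1↦0, 2↦3, 3↦0, 4↦4, 5↦0, 6↦1]  zeros at y ∈ {1, 3, 5}
  x = 1: [0↦4, 1↦2, 2↦2, 3↦3, 4↦4, 5↦4, 6↦2]  zeros at y ∈ ∅
  x = 2: [0↦5, 1↦4, 2↦5, 3↦0, 4↦2, 5↦3, 6↦2]  zeros at y ∈ {3}
  x = 3: [0↦2, 1↦6, 2↦5, 3↦5, 4↦5, 5↦4, 6↦1]  zeros at y ∈ ∅
  x = 4: [0↦2, 1↦1, 2↦2, 3↦4, 4↦6, 5↦0, 6↦6]  zeros at y ∈ {5}
  x = 5: [0↦5, 1↦3, 2↦3, 3↦4, 4↦5, 5↦5, 6↦3]  zeros at y ∈ ∅
  x = 6: [0↦4, 1↦5, 2↦1, 3↦5, 4↦2, 5↦5, 6↦6]  zeros at y ∈ ∅
Collecting zeros: affine points = {(0, 1), (0, 3), (0, 5), (2, 3), (4, 5)}.
Total count |C(F_7)_aff| = 5.


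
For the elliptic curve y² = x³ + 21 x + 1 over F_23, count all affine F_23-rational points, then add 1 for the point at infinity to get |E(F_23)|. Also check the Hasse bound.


Affine points = {(0, 1), (0, 22), (1, 0), (5, 1), (5, 22), (7, 10), (7, 13), (12, 7), (12, 16), (14, 7), (14, 16), (17, 2), (17, 21), (18, 1), (18, 22), (20, 7), (20, 16), (22, 5), (22, 18)}; affine count = 19; |E(F_23)| = 20.

Discriminant check: Δ ∝ 4a³ + 27b² = 4·21³ + 27·1² = 4·9261 + 27·1 ≡ 18 (mod 23). Nonzero ⇒ E is nonsingular.
For each x ∈ F_23, compute rhs = x³ + 21·x + 1 mod 23, then count y ∈ F_23 with y² ≡ rhs.
  x = 0: rhs = 1, matching y values: 1, 22 (2 points).
  x = 1: rhs = 0, matching y values: 0 (1 points).
  x = 2: rhs = 5, matching y values: none (0 points).
  x = 3: rhs = 22, matching y values: none (0 points).
  x = 4: rhs = 11, matching y values: none (0 points).
  x = 5: rhs = 1, matching y values: 1, 22 (2 points).
  x = 6: rhs = 21, matching y values: none (0 points).
  x = 7: rhs = 8, matching y values: 10, 13 (2 points).
  x = 8: rhs = 14, matching y values: none (0 points).
  x = 9: rhs = 22, matching y values: none (0 points).
  x = 10: rhs = 15, matching y values: none (0 points).
  x = 11: rhs = 22, matching y values: none (0 points).
  x = 12: rhs = 3, matching y values: 7, 16 (2 points).
  x = 13: rhs = 10, matching y values: none (0 points).
  x = 14: rhs = 3, matching y values: 7, 16 (2 points).
  x = 15: rhs = 11, matching y values: none (0 points).
  x = 16: rhs = 17, matching y values: none (0 points).
  x = 17: rhs = 4, matching y values: 2, 21 (2 points).
  x = 18: rhs = 1, matching y values: 1, 22 (2 points).
  x = 19: rhs = 14, matching y values: none (0 points).
  x = 20: rhs = 3, matching y values: 7, 16 (2 points).
  x = 21: rhs = 20, matching y values: none (0 points).
  x = 22: rhs = 2, matching y values: 5, 18 (2 points).
Total affine count: 19.
Full point count |E(F_23)| = 19 + 1 = 20.
Hasse bound: |20 − (23+1)| = |-4| = 4 ≤ 2√23 ≈ 9.5917 ✓.


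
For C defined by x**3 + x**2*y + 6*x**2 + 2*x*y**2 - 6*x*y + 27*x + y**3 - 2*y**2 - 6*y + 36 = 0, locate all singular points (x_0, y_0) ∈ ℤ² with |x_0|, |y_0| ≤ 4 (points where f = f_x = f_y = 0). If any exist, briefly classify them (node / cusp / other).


Singular points: {(-3, 3)}; classification: cusp.

Compute partial derivatives:
  f_x = 3*x**2 + 2*x*y + 12*x + 2*y**2 - 6*y + 27.
  f_y = x**2 + 4*x*y - 6*x + 3*y**2 - 4*y - 6.
Scan x_0 ∈ {−4, ..., 4}. For each x_0, f_y(x_0, y) is a polynomial in y; find its integer roots y ∈ {−4, ..., 4}, then test f_x and f at those candidates.
  x = -4: f_y(-4, y) = 3*y**2 - 20*y + 34; no integer root y with |y| ≤ 4.
  x = -3: f_y(-3, y) = 3*y**2 - 16*y + 21; vanishes at y ∈ {3}. (-3, 3): f_x = 0, f = 0 — SINGULAR.
  x = -2: f_y(-2, y) = 3*y**2 - 12*y + 10; no integer root y with |y| ≤ 4.
  x = -1: f_y(-1, y) = 3*y**2 - 8*y + 1; no integer root y with |y| ≤ 4.
  x = 0: f_y(0, y) = 3*y**2 - 4*y - 6; no integer root y with |y| ≤ 4.
  x = 1: f_y(1, y) = 3*y**2 - 11; no integer root y with |y| ≤ 4.
  x = 2: f_y(2, y) = 3*y**2 + 4*y - 14; no integer root y with |y| ≤ 4.
  x = 3: f_y(3, y) = 3*y**2 + 8*y - 15; no integer root y with |y| ≤ 4.
  x = 4: f_y(4, y) = 3*y**2 + 12*y - 14; no integer root y with |y| ≤ 4.
Only singular point on the grid: (-3, 3).
Classify: substitute x = -3 + u, y = 3 + v and expand: f = u**3 + u**2*v + 2*u*v**2 + v**3 + v**2.
No constant or linear terms (consistent with a singular point). Quadratic part: v**2. Cubic part: u**3 + u**2*v + 2*u*v**2 + v**3.
The quadratic part v**2 is a perfect square, so there is a single (double) tangent line v = 0, i.e. y = 3. Restricting the cubic part to that line (v = 0) leaves u**3 ≠ 0, so f is not divisible by v and the branch is v² ≈ -u**3 to lowest order — this is a cusp.
Classification: cusp.


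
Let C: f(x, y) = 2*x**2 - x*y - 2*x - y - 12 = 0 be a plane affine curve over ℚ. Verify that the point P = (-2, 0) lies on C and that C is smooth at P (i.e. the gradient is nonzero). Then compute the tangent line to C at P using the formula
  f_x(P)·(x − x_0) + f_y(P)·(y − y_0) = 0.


Tangent line at P: -10*x + y - 20 = 0.

Step 1: f(-2, 0) = 0, so P lies on C.
Step 2: partial derivatives
  f_x(x, y) = 4*x - y - 2, f_y(x, y) = -x - 1.
  f_x(P) = -10, f_y(P) = 1 (gradient nonzero, so P is smooth).
Step 3: tangent line at P: -10·(x − -2) + 1·(y − 0) = 0.
Expanding: -10*x + y - 20 = 0.


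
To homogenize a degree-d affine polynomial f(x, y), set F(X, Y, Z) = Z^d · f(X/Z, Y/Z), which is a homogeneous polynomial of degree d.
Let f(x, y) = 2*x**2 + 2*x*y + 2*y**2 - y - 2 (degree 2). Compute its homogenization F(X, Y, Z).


F(X, Y, Z) = 2*X**2 + 2*X*Y + 2*Y**2 - Y*Z - 2*Z**2

deg(f) = 2.
Substitute x = X/Z, y = Y/Z into f, then multiply by Z^2.
  monomial 2·x^2·y^0 ↦ 2·X^2·Y^0·Z^0.
  monomial 2·x^1·y^1 ↦ 2·X^1·Y^1·Z^0.
  monomial 2·x^0·y^2 ↦ 2·X^0·Y^2·Z^0.
  monomial -1·x^0·y^1 ↦ -1·X^0·Y^1·Z^1.
  monomial -2·x^0·y^0 ↦ -2·X^0·Y^0·Z^2.
Collecting: F(X, Y, Z) = 2*X**2 + 2*X*Y + 2*Y**2 - Y*Z - 2*Z**2.


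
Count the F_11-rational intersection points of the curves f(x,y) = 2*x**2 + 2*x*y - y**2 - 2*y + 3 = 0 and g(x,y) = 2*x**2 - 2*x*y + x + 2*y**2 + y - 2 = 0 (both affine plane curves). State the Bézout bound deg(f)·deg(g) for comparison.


Common zeros: ∅; count = 0; Bézout bound = 4.

deg(f) = 2, deg(g) = 2, so Bézout bound = 4.
Scan x ∈ F_11. For each x, list the y ∈ F_11 with f(x, y) ≡ 0 and those with g(x, y) ≡ 0 (mod 11); the common zeros in that column are the intersection.
  x = 0: f ≡ 0 at y ∈ {1, 8}; g ≡ 0 at y ∈ ∅; common: ∅.
  x = 1: f ≡ 0 at y ∈ {4, 7}; g ≡ 0 at y ∈ {8, 9}; common: ∅.
  x = 2: f ≡ 0 at y ∈ {0, 2}; g ≡ 0 at y ∈ {9}; common: ∅.
  x = 3: f ≡ 0 at y ∈ {7, 8}; g ≡ 0 at y ∈ {3, 5}; common: ∅.
  x = 4: f ≡ 0 at y ∈ {3}; g ≡ 0 at y ∈ ∅; common: ∅.
  x = 5: f ≡ 0 at y ∈ {9, 10}; g ≡ 0 at y ∈ {3, 7}; common: ∅.
  x = 6: f ≡ 0 at y ∈ {4, 6}; g ≡ 0 at y ∈ ∅; common: ∅.
  x = 7: f ≡ 0 at y ∈ {2, 10}; g ≡ 0 at y ∈ {5, 7}; common: ∅.
  x = 8: f ≡ 0 at y ∈ {5, 9}; g ≡ 0 at y ∈ {1}; common: ∅.
  x = 9: f ≡ 0 at y ∈ {0, 5}; g ≡ 0 at y ∈ {1, 2}; common: ∅.
  x = 10: f ≡ 0 at y ∈ {1, 6}; g ≡ 0 at y ∈ ∅; common: ∅.
Collecting: common zeros = ∅, so the count is 0.
Comparison with the Bézout bound: 0 ≤ 4 = deg(f)·deg(g), as expected for curves with no common component (the affine F_11-count falls short of the bound because intersections may lie at infinity, over extension fields, or carry multiplicity).


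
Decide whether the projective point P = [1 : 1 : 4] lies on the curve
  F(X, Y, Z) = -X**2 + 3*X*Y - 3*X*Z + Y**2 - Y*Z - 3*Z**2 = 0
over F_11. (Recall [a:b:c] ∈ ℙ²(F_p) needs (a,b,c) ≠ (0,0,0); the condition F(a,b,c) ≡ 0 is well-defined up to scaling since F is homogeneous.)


F(1,1,4) ≡ 5 (mod 11); P is NOT on the curve.

Evaluate F(1, 1, 4) term-by-term (mod 11).
  -X**2 ↦ -1·1·1·1 = -1
  3*X*Y ↦ 3·1·1·1 = 3
  -3*X*Z ↦ -3·1·1·4 = -12
  Y**2 ↦ 1·1·1·1 = 1
  -Y*Z ↦ -1·1·1·4 = -4
  -3*Z**2 ↦ -3·1·1·16 = -48
Sum: F(1, 1, 4) = (-1) + (3) + (-12) + (1) + (-4) + (-48) = -61.
Reducing mod 11: -61 ≡ 5 (mod 11).
Since F(a, b, c) ≡ 5 ≠ 0 (mod 11), P does NOT lie on the curve.


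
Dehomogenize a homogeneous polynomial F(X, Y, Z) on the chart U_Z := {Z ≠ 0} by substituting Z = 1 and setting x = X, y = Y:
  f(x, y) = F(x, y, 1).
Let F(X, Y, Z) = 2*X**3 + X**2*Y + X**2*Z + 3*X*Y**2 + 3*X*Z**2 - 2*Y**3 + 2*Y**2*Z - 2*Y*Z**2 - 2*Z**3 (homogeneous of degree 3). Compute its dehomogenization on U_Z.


f(x, y) = 2*x**3 + x**2*y + x**2 + 3*x*y**2 + 3*x - 2*y**3 + 2*y**2 - 2*y - 2

On U_Z we set Z = 1. Each monomial c·X^i·Y^j·Z^k in F becomes c·x^i·y^j·1^k = c·x^i·y^j.
Substituting Z = 1: F(X, Y, 1) = 2*x**3 + x**2*y + x**2 + 3*x*y**2 + 3*x - 2*y**3 + 2*y**2 - 2*y - 2.
Note: deg(f) ≤ deg(F) = 3; strict inequality happens when F is divisible by Z (lost terms).


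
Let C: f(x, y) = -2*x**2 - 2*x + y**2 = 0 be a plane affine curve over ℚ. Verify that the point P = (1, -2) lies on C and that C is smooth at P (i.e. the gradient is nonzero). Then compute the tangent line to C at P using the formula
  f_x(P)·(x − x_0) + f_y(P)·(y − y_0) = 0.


Tangent line at P: -6*x - 4*y - 2 = 0.

Step 1: f(1, -2) = 0, so P lies on C.
Step 2: partial derivatives
  f_x(x, y) = -4*x - 2, f_y(x, y) = 2*y.
  f_x(P) = -6, f_y(P) = -4 (gradient nonzero, so P is smooth).
Step 3: tangent line at P: -6·(x − 1) + -4·(y − -2) = 0.
Expanding: -6*x - 4*y - 2 = 0.


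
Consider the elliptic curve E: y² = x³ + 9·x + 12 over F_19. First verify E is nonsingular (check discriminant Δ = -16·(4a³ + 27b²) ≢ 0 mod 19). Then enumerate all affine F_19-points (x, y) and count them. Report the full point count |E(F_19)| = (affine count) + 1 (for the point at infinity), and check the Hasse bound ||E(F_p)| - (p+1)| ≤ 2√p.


Affine points = {(2, 0), (3, 3), (3, 16), (4, 6), (4, 13), (5, 7), (5, 12), (6, 4), (6, 15), (7, 0), (8, 8), (8, 11), (9, 9), (9, 10), (10, 0), (11, 6), (11, 13), (12, 9), (12, 10), (15, 8), (15, 11), (17, 9), (17, 10)}; affine count = 23; |E(F_19)| = 24.

Discriminant check: Δ ∝ 4a³ + 27b² = 4·9³ + 27·12² = 4·729 + 27·144 ≡ 2 (mod 19). Nonzero ⇒ E is nonsingular.
For each x ∈ F_19, compute rhs = x³ + 9·x + 12 mod 19, then count y ∈ F_19 with y² ≡ rhs.
  x = 0: rhs = 12, matching y values: none (0 points).
  x = 1: rhs = 3, matching y values: none (0 points).
  x = 2: rhs = 0, matching y values: 0 (1 points).
  x = 3: rhs = 9, matching y values: 3, 16 (2 points).
  x = 4: rhs = 17, matching y values: 6, 13 (2 points).
  x = 5: rhs = 11, matching y values: 7, 12 (2 points).
  x = 6: rhs = 16, matching y values: 4, 15 (2 points).
  x = 7: rhs = 0, matching y values: 0 (1 points).
  x = 8: rhs = 7, matching y values: 8, 11 (2 points).
  x = 9: rhs = 5, matching y values: 9, 10 (2 points).
  x = 10: rhs = 0, matching y values: 0 (1 points).
  x = 11: rhs = 17, matching y values: 6, 13 (2 points).
  x = 12: rhs = 5, matching y values: 9, 10 (2 points).
  x = 13: rhs = 8, matching y values: none (0 points).
  x = 14: rhs = 13, matching y values: none (0 points).
  x = 15: rhs = 7, matching y values: 8, 11 (2 points).
  x = 16: rhs = 15, matching y values: none (0 points).
  x = 17: rhs = 5, matching y values: 9, 10 (2 points).
  x = 18: rhs = 2, matching y values: none (0 points).
Total affine count: 23.
Full point count |E(F_19)| = 23 + 1 = 24.
Hasse bound: |24 − (19+1)| = |4| = 4 ≤ 2√19 ≈ 8.7178 ✓.


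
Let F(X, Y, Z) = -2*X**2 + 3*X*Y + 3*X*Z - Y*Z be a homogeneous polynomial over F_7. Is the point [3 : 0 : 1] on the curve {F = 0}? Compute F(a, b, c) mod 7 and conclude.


F(3,0,1) ≡ 5 (mod 7); P is NOT on the curve.

Evaluate F(3, 0, 1) term-by-term (mod 7).
  -2*X**2 ↦ -2·9·1·1 = -18
  3*X*Y ↦ 3·3·0·1 = 0
  3*X*Z ↦ 3·3·1·1 = 9
  -Y*Z ↦ -1·1·0·1 = 0
Sum: F(3, 0, 1) = (-18) + (0) + (9) + (0) = -9.
Reducing mod 7: -9 ≡ 5 (mod 7).
Since F(a, b, c) ≡ 5 ≠ 0 (mod 7), P does NOT lie on the curve.


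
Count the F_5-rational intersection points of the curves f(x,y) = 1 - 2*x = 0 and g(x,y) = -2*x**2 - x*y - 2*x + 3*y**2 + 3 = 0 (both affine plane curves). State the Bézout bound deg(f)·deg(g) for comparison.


Common zeros: {(3, 2), (3, 4)}; count = 2; Bézout bound = 2.

deg(f) = 1, deg(g) = 2, so Bézout bound = 2.
Scan x ∈ F_5. For each x, list the y ∈ F_5 with f(x, y) ≡ 0 and those with g(x, y) ≡ 0 (mod 5); the common zeros in that column are the intersection.
  x = 0: f ≡ 0 at y ∈ ∅; g ≡ 0 at y ∈ {2, 3}; common: ∅.
  x = 1: f ≡ 0 at y ∈ ∅; g ≡ 0 at y ∈ ∅; common: ∅.
  x = 2: f ≡ 0 at y ∈ ∅; g ≡ 0 at y ∈ ∅; common: ∅.
  x = 3: f ≡ 0 at y ∈ {0, 1, 2, 3, 4}; g ≡ 0 at y ∈ {2, 4}; common: {2, 4}.
  x = 4: f ≡ 0 at y ∈ ∅; g ≡ 0 at y ∈ {4}; common: ∅.
Collecting: common zeros = {(3, 2), (3, 4)}, so the count is 2.
Comparison with the Bézout bound: 2 ≤ 2 = deg(f)·deg(g), as expected for curves with no common component (the bound is attained).


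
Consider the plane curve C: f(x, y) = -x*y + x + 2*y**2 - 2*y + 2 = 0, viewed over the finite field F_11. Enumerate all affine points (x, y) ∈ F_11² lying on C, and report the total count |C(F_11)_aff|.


Affine F_11-points: {(5, 4), (5, 5), (6, 2), (7, 3), (7, 7), (8, 6), (8, 10), (9, 0), (10, 8), (10, 9)}; count = 10.

For each of the 121 pairs (x, y) ∈ F_11², evaluate f(x, y) mod 11. Record the zeros.
  x = 0: [0↦2, 1↦2, 2↦6, 3↦3, 4↦4, 5↦9, 6↦7, 7↦9, 8↦4, 9↦3, 10↦6]  zeros at y ∈ ∅
  x = 1: [0↦3, 1↦2, 2↦5, 3↦1, 4↦1, 5↦5, 6↦2, 7↦3, 8↦8, 9↦6, 10↦8]  zeros at y ∈ ∅
  x = 2: [0↦4, 1↦2, 2↦4, 3↦10, 4↦9, 5↦1, 6↦8, 7↦8, 8↦1, 9↦9, 10↦10]  zeros at y ∈ ∅
  x = 3: [0↦5, 1↦2, 2↦3, 3↦8, 4↦6, 5↦8, 6↦3, 7↦2, 8↦5, 9↦1, 10↦1]  zeros at y ∈ ∅
  x = 4: [0↦6, 1↦2, 2↦2, 3↦6, 4↦3, 5↦4, 6↦9, 7↦7, 8↦9, 9↦4, 10↦3]  zeros at y ∈ ∅
  x = 5: [0↦7, 1↦2, 2↦1, 3↦4, 4↦0, 5↦0, 6↦4, 7↦1, 8↦2, 9↦7, 10↦5]  zeros at y ∈ {4, 5}
  x = 6: [0↦8, 1↦2, 2↦0, 3↦2, 4↦8, 5↦7, 6↦10, 7↦6, 8↦6, 9↦10, 10↦7]  zeros at y ∈ {2}
  x = 7: [0↦9, 1↦2, 2↦10, 3↦0, 4↦5, 5↦3, 6↦5, 7↦0, 8↦10, 9↦2, 10↦9]  zeros at y ∈ {3, 7}
  x = 8: [0↦10, 1↦2, 2↦9, 3↦9, 4↦2, 5↦10, 6↦0, 7↦5, 8↦3, 9↦5, 10↦0]  zeros at y ∈ {6, 10}
  x = 9: [0↦0, 1↦2, 2↦8, 3↦7, 4↦10, 5↦6, 6↦6, 7↦10, 8↦7, 9↦8, 10↦2]  zeros at y ∈ {0}
  x = 10: [0↦1, 1↦2, 2↦7, 3↦5, 4↦7, 5↦2, 6↦1, 7↦4, 8↦0, 9↦0, 10↦4]  zeros at y ∈ {8, 9}
Collecting zeros: affine points = {(5, 4), (5, 5), (6, 2), (7, 3), (7, 7), (8, 6), (8, 10), (9, 0), (10, 8), (10, 9)}.
Total count |C(F_11)_aff| = 10.


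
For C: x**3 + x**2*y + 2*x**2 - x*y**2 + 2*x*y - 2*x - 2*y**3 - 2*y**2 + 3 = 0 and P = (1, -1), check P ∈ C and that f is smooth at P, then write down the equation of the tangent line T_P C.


Tangent line at P: 3*y + 3 = 0.

Step 1: f(1, -1) = 0, so P lies on C.
Step 2: partial derivatives
  f_x(x, y) = 3*x**2 + 2*x*y + 4*x - y**2 + 2*y - 2, f_y(x, y) = x**2 - 2*x*y + 2*x - 6*y**2 - 4*y.
  f_x(P) = 0, f_y(P) = 3 (gradient nonzero, so P is smooth).
Step 3: tangent line at P: 0·(x − 1) + 3·(y − -1) = 0.
Expanding: 3*y + 3 = 0.


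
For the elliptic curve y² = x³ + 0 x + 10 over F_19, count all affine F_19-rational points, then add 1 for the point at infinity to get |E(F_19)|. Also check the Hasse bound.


Affine points = {(1, 7), (1, 12), (4, 6), (4, 13), (6, 6), (6, 13), (7, 7), (7, 12), (8, 3), (8, 16), (9, 6), (9, 13), (11, 7), (11, 12), (12, 3), (12, 16), (18, 3), (18, 16)}; affine count = 18; |E(F_19)| = 19.

Discriminant check: Δ ∝ 4a³ + 27b² = 4·0³ + 27·10² = 4·0 + 27·100 ≡ 2 (mod 19). Nonzero ⇒ E is nonsingular.
For each x ∈ F_19, compute rhs = x³ + 0·x + 10 mod 19, then count y ∈ F_19 with y² ≡ rhs.
  x = 0: rhs = 10, matching y values: none (0 points).
  x = 1: rhs = 11, matching y values: 7, 12 (2 points).
  x = 2: rhs = 18, matching y values: none (0 points).
  x = 3: rhs = 18, matching y values: none (0 points).
  x = 4: rhs = 17, matching y values: 6, 13 (2 points).
  x = 5: rhs = 2, matching y values: none (0 points).
  x = 6: rhs = 17, matching y values: 6, 13 (2 points).
  x = 7: rhs = 11, matching y values: 7, 12 (2 points).
  x = 8: rhs = 9, matching y values: 3, 16 (2 points).
  x = 9: rhs = 17, matching y values: 6, 13 (2 points).
  x = 10: rhs = 3, matching y values: none (0 points).
  x = 11: rhs = 11, matching y values: 7, 12 (2 points).
  x = 12: rhs = 9, matching y values: 3, 16 (2 points).
  x = 13: rhs = 3, matching y values: none (0 points).
  x = 14: rhs = 18, matching y values: none (0 points).
  x = 15: rhs = 3, matching y values: none (0 points).
  x = 16: rhs = 2, matching y values: none (0 points).
  x = 17: rhs = 2, matching y values: none (0 points).
  x = 18: rhs = 9, matching y values: 3, 16 (2 points).
Total affine count: 18.
Full point count |E(F_19)| = 18 + 1 = 19.
Hasse bound: |19 − (19+1)| = |-1| = 1 ≤ 2√19 ≈ 8.7178 ✓.


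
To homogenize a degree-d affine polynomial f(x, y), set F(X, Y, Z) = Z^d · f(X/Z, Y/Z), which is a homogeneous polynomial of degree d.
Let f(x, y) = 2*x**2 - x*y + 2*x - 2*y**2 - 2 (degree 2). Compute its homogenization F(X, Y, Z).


F(X, Y, Z) = 2*X**2 - X*Y + 2*X*Z - 2*Y**2 - 2*Z**2

deg(f) = 2.
Substitute x = X/Z, y = Y/Z into f, then multiply by Z^2.
  monomial 2·x^2·y^0 ↦ 2·X^2·Y^0·Z^0.
  monomial -1·x^1·y^1 ↦ -1·X^1·Y^1·Z^0.
  monomial 2·x^1·y^0 ↦ 2·X^1·Y^0·Z^1.
  monomial -2·x^0·y^2 ↦ -2·X^0·Y^2·Z^0.
  monomial -2·x^0·y^0 ↦ -2·X^0·Y^0·Z^2.
Collecting: F(X, Y, Z) = 2*X**2 - X*Y + 2*X*Z - 2*Y**2 - 2*Z**2.


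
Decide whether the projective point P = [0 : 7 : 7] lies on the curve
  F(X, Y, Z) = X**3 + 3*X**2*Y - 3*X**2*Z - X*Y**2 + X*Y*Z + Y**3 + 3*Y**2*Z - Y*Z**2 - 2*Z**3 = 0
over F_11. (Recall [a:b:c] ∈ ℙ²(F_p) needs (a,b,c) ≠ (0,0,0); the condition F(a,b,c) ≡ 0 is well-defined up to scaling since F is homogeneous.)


F(0,7,7) ≡ 2 (mod 11); P is NOT on the curve.

Evaluate F(0, 7, 7) term-by-term (mod 11).
  X**3 ↦ 1·0·1·1 = 0
  3*X**2*Y ↦ 3·0·7·1 = 0
  -3*X**2*Z ↦ -3·0·1·7 = 0
  -X*Y**2 ↦ -1·0·49·1 = 0
  X*Y*Z ↦ 1·0·7·7 = 0
  Y**3 ↦ 1·1·343·1 = 343
  3*Y**2*Z ↦ 3·1·49·7 = 1029
  -Y*Z**2 ↦ -1·1·7·49 = -343
  -2*Z**3 ↦ -2·1·1·343 = -686
Sum: F(0, 7, 7) = (0) + (0) + (0) + (0) + (0) + (343) + (1029) + (-343) + (-686) = 343.
Reducing mod 11: 343 ≡ 2 (mod 11).
Since F(a, b, c) ≡ 2 ≠ 0 (mod 11), P does NOT lie on the curve.


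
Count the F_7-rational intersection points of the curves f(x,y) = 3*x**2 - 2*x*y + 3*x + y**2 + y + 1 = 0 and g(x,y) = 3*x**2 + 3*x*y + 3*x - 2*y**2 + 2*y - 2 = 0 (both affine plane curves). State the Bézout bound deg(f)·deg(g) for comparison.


Common zeros: {(1, 1)}; count = 1; Bézout bound = 4.

deg(f) = 2, deg(g) = 2, so Bézout bound = 4.
Scan x ∈ F_7. For each x, list the y ∈ F_7 with f(x, y) ≡ 0 and those with g(x, y) ≡ 0 (mod 7); the common zeros in that column are the intersection.
  x = 0: f ≡ 0 at y ∈ {2, 4}; g ≡ 0 at y ∈ {3, 5}; common: ∅.
  x = 1: f ≡ 0 at y ∈ {0, 1}; g ≡ 0 at y ∈ {1, 5}; common: {1}.
  x = 2: f ≡ 0 at y ∈ ∅; g ≡ 0 at y ∈ ∅; common: ∅.
  x = 3: f ≡ 0 at y ∈ ∅; g ≡ 0 at y ∈ {3, 6}; common: ∅.
  x = 4: f ≡ 0 at y ∈ {3, 4}; g ≡ 0 at y ∈ {1, 6}; common: ∅.
  x = 5: f ≡ 0 at y ∈ {0, 2}; g ≡ 0 at y ∈ ∅; common: ∅.
  x = 6: f ≡ 0 at y ∈ ∅; g ≡ 0 at y ∈ ∅; common: ∅.
Collecting: common zeros = {(1, 1)}, so the count is 1.
Comparison with the Bézout bound: 1 ≤ 4 = deg(f)·deg(g), as expected for curves with no common component (the affine F_7-count falls short of the bound because intersections may lie at infinity, over extension fields, or carry multiplicity).


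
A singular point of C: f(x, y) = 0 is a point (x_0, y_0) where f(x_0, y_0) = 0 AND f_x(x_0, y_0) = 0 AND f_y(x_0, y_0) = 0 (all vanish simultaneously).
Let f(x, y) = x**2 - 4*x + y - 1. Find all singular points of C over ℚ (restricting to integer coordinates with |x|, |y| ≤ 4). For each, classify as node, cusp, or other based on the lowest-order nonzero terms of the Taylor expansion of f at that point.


No singular points in the scanned grid; C is smooth there.

Compute partial derivatives:
  f_x = 2*x - 4.
  f_y = 1.
f_y = 1 is a nonzero constant, so f_y never vanishes: no point (x, y) can satisfy f = f_x = f_y = 0. In particular no (x, y) ∈ {−4, ..., 4}² is singular; the curve is smooth.


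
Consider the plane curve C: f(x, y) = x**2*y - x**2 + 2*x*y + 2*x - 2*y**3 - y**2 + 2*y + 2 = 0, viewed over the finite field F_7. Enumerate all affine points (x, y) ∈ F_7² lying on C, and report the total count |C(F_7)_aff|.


Affine F_7-points: {(0, 2), (1, 2), (2, 6), (3, 4), (5, 1), (5, 3), (5, 6)}; count = 7.

For each of the 49 pairs (x, y) ∈ F_7², evaluate f(x, y) mod 7. Record the zeros.
  x = 0: [0↦2, 1↦1, 2↦0, 3↦1, 4↦6, 5↦3, 6↦1]  zeros at y ∈ {2}
  x = 1: [0↦3, 1↦5, 2↦0, 3↦4, 4↦5, 5↦5, 6↦6]  zeros at y ∈ {2}
  x = 2: [0↦2, 1↦2, 2↦2, 3↦4, 4↦3, 5↦1, 6↦0]  zeros at y ∈ {6}
  x = 3: [0↦6, 1↦6, 2↦6, 3↦1, 4↦0, 5↦5, 6↦4]  zeros at y ∈ {4}
  x = 4: [0↦1, 1↦3, 2↦5, 3↦2, 4↦3, 5↦3, 6↦4]  zeros at y ∈ ∅
  x = 5: [0↦1, 1↦0, 2↦6, 3↦0, 4↦5, 5↦2, 6↦0]  zeros at y ∈ {1, 3, 6}
  x = 6: [0↦6, 1↦4, 2↦2, 3↦2, 4↦6, 5↦2, 6↦6]  zeros at y ∈ ∅
Collecting zeros: affine points = {(0, 2), (1, 2), (2, 6), (3, 4), (5, 1), (5, 3), (5, 6)}.
Total count |C(F_7)_aff| = 7.


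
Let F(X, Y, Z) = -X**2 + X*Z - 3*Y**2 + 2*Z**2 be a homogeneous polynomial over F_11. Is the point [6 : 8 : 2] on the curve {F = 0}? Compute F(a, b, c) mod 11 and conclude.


F(6,8,2) ≡ 1 (mod 11); P is NOT on the curve.

Evaluate F(6, 8, 2) term-by-term (mod 11).
  -X**2 ↦ -1·36·1·1 = -36
  X*Z ↦ 1·6·1·2 = 12
  -3*Y**2 ↦ -3·1·64·1 = -192
  2*Z**2 ↦ 2·1·1·4 = 8
Sum: F(6, 8, 2) = (-36) + (12) + (-192) + (8) = -208.
Reducing mod 11: -208 ≡ 1 (mod 11).
Since F(a, b, c) ≡ 1 ≠ 0 (mod 11), P does NOT lie on the curve.


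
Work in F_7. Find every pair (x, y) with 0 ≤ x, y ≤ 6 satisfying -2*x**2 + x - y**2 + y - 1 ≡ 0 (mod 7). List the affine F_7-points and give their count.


Affine F_7-points: {(0, 3), (0, 5), (1, 4), (2, 0), (2, 1), (3, 4), (4, 3), (4, 5)}; count = 8.

For each of the 49 pairs (x, y) ∈ F_7², evaluate f(x, y) mod 7. Record the zeros.
  x = 0: [0↦6, 1↦6, 2↦4, 3↦0, 4↦1, 5↦0, 6↦4]  zeros at y ∈ {3, 5}
  x = 1: [0↦5, 1↦5, 2↦3, 3↦6, 4↦0, 5↦6, 6↦3]  zeros at y ∈ {4}
  x = 2: [0↦0, 1↦0, 2↦5, 3↦1, 4↦2, 5↦1, 6↦5]  zeros at y ∈ {0, 1}
  x = 3: [0↦5, 1↦5, 2↦3, 3↦6, 4↦0, 5↦6, 6↦3]  zeros at y ∈ {4}
  x = 4: [0↦6, 1↦6, 2↦4, 3↦0, 4↦1, 5↦0, 6↦4]  zeros at y ∈ {3, 5}
  x = 5: [0↦3, 1↦3, 2↦1, 3↦4, 4↦5, 5↦4, 6↦1]  zeros at y ∈ ∅
  x = 6: [0↦3, 1↦3, 2↦1, 3↦4, 4↦5, 5↦4, 6↦1]  zeros at y ∈ ∅
Collecting zeros: affine points = {(0, 3), (0, 5), (1, 4), (2, 0), (2, 1), (3, 4), (4, 3), (4, 5)}.
Total count |C(F_7)_aff| = 8.


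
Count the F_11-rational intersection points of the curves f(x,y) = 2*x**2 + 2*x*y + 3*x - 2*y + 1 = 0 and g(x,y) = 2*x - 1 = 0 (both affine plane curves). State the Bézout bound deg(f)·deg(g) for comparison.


Common zeros: {(6, 3)}; count = 1; Bézout bound = 2.

deg(f) = 2, deg(g) = 1, so Bézout bound = 2.
Scan x ∈ F_11. For each x, list the y ∈ F_11 with f(x, y) ≡ 0 and those with g(x, y) ≡ 0 (mod 11); the common zeros in that column are the intersection.
  x = 0: f ≡ 0 at y ∈ {6}; g ≡ 0 at y ∈ ∅; common: ∅.
  x = 1: f ≡ 0 at y ∈ ∅; g ≡ 0 at y ∈ ∅; common: ∅.
  x = 2: f ≡ 0 at y ∈ {9}; g ≡ 0 at y ∈ ∅; common: ∅.
  x = 3: f ≡ 0 at y ∈ {4}; g ≡ 0 at y ∈ ∅; common: ∅.
  x = 4: f ≡ 0 at y ∈ {9}; g ≡ 0 at y ∈ ∅; common: ∅.
  x = 5: f ≡ 0 at y ∈ {0}; g ≡ 0 at y ∈ ∅; common: ∅.
  x = 6: f ≡ 0 at y ∈ {3}; g ≡ 0 at y ∈ {0, 1, 2, 3, 4, 5, 6, 7, 8, 9, 10}; common: {3}.
  x = 7: f ≡ 0 at y ∈ {1}; g ≡ 0 at y ∈ ∅; common: ∅.
  x = 8: f ≡ 0 at y ∈ {4}; g ≡ 0 at y ∈ ∅; common: ∅.
  x = 9: f ≡ 0 at y ∈ {6}; g ≡ 0 at y ∈ ∅; common: ∅.
  x = 10: f ≡ 0 at y ∈ {0}; g ≡ 0 at y ∈ ∅; common: ∅.
Collecting: common zeros = {(6, 3)}, so the count is 1.
Comparison with the Bézout bound: 1 ≤ 2 = deg(f)·deg(g), as expected for curves with no common component (the affine F_11-count falls short of the bound because intersections may lie at infinity, over extension fields, or carry multiplicity).


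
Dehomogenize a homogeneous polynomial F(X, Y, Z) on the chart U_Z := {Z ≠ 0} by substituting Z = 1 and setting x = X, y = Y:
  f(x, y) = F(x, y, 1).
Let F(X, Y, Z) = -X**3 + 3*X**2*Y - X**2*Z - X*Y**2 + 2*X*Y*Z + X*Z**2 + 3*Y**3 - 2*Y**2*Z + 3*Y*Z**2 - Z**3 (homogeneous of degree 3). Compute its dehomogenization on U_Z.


f(x, y) = -x**3 + 3*x**2*y - x**2 - x*y**2 + 2*x*y + x + 3*y**3 - 2*y**2 + 3*y - 1

On U_Z we set Z = 1. Each monomial c·X^i·Y^j·Z^k in F becomes c·x^i·y^j·1^k = c·x^i·y^j.
Substituting Z = 1: F(X, Y, 1) = -x**3 + 3*x**2*y - x**2 - x*y**2 + 2*x*y + x + 3*y**3 - 2*y**2 + 3*y - 1.
Note: deg(f) ≤ deg(F) = 3; strict inequality happens when F is divisible by Z (lost terms).


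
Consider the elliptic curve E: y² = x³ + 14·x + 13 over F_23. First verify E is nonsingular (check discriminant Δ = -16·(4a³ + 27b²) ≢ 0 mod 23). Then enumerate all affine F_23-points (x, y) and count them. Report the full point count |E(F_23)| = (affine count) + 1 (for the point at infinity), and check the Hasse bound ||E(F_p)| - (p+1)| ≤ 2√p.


Affine points = {(0, 6), (0, 17), (2, 7), (2, 16), (3, 6), (3, 17), (4, 8), (4, 15), (5, 1), (5, 22), (8, 4), (8, 19), (10, 7), (10, 16), (11, 7), (11, 16), (12, 0), (13, 0), (14, 3), (14, 20), (16, 3), (16, 20), (17, 9), (17, 14), (18, 5), (18, 18), (19, 10), (19, 13), (20, 6), (20, 17), (21, 0)}; affine count = 31; |E(F_23)| = 32.

Discriminant check: Δ ∝ 4a³ + 27b² = 4·14³ + 27·13² = 4·2744 + 27·169 ≡ 14 (mod 23). Nonzero ⇒ E is nonsingular.
For each x ∈ F_23, compute rhs = x³ + 14·x + 13 mod 23, then count y ∈ F_23 with y² ≡ rhs.
  x = 0: rhs = 13, matching y values: 6, 17 (2 points).
  x = 1: rhs = 5, matching y values: none (0 points).
  x = 2: rhs = 3, matching y values: 7, 16 (2 points).
  x = 3: rhs = 13, matching y values: 6, 17 (2 points).
  x = 4: rhs = 18, matching y values: 8, 15 (2 points).
  x = 5: rhs = 1, matching y values: 1, 22 (2 points).
  x = 6: rhs = 14, matching y values: none (0 points).
  x = 7: rhs = 17, matching y values: none (0 points).
  x = 8: rhs = 16, matching y values: 4, 19 (2 points).
  x = 9: rhs = 17, matching y values: none (0 points).
  x = 10: rhs = 3, matching y values: 7, 16 (2 points).
  x = 11: rhs = 3, matching y values: 7, 16 (2 points).
  x = 12: rhs = 0, matching y values: 0 (1 points).
  x = 13: rhs = 0, matching y values: 0 (1 points).
  x = 14: rhs = 9, matching y values: 3, 20 (2 points).
  x = 15: rhs = 10, matching y values: none (0 points).
  x = 16: rhs = 9, matching y values: 3, 20 (2 points).
  x = 17: rhs = 12, matching y values: 9, 14 (2 points).
  x = 18: rhs = 2, matching y values: 5, 18 (2 points).
  x = 19: rhs = 8, matching y values: 10, 13 (2 points).
  x = 20: rhs = 13, matching y values: 6, 17 (2 points).
  x = 21: rhs = 0, matching y values: 0 (1 points).
  x = 22: rhs = 21, matching y values: none (0 points).
Total affine count: 31.
Full point count |E(F_23)| = 31 + 1 = 32.
Hasse bound: |32 − (23+1)| = |8| = 8 ≤ 2√23 ≈ 9.5917 ✓.
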